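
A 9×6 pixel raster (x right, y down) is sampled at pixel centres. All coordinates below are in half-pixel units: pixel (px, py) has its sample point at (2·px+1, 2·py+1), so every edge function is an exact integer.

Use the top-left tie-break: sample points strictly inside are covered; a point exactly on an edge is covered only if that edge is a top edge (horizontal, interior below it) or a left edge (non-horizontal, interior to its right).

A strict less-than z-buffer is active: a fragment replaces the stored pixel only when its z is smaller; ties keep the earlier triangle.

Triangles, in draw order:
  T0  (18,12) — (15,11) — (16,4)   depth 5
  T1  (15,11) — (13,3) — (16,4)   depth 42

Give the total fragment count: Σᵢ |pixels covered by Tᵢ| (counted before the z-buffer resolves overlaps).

T0:
  2·area = 22
  edge (18, 12)→(15, 11): d=(-3,-1) top-left  bias=+0
  edge (15, 11)→(16, 4): d=(1,-7) top-left  bias=+0
  edge (16, 4)→(18, 12): d=(2,8) right/bottom  bias=-1
    (1,3)@(3, 7): e=[0,-88,110] → .  [on edge]
    (4,4)@(9, 9): e=[0,-44,66] → .  [on edge]
    (8,4)@(17, 9): e=[8,12,2] → X
    (7,5)@(15, 11): e=[0,0,22] → X  [on edge]
  covered (3 px):
    . . . . . . . . .
    . . . . . . . . .
    . . . . . . . . .
    . . . . . . . . .
    . . . . . . . . X
    . . . . . . . X X
T1:
  2·area = 22
  edge (15, 11)→(13, 3): d=(-2,-8) top-left  bias=+0
  edge (13, 3)→(16, 4): d=(3,1) right/bottom  bias=-1
  edge (16, 4)→(15, 11): d=(-1,7) right/bottom  bias=-1
    (3,0)@(7, 1): e=[-44,0,66] → .  [on edge]
    (6,1)@(13, 3): e=[0,0,22] → .  [on edge]
    (7,2)@(15, 5): e=[12,4,6] → X
    (8,2)@(17, 5): e=[28,2,-8] → .
    (7,3)@(15, 7): e=[8,10,4] → X
    (8,3)@(17, 7): e=[24,8,-10] → .
    (7,4)@(15, 9): e=[4,16,2] → X
    (8,4)@(17, 9): e=[20,14,-12] → .
    (7,5)@(15, 11): e=[0,22,0] → .  [on edge]
  covered (3 px):
    . . . . . . . . .
    . . . . . . . . .
    . . . . . . . X .
    . . . . . . . X .
    . . . . . . . X .
    . . . . . . . . .

Result: 6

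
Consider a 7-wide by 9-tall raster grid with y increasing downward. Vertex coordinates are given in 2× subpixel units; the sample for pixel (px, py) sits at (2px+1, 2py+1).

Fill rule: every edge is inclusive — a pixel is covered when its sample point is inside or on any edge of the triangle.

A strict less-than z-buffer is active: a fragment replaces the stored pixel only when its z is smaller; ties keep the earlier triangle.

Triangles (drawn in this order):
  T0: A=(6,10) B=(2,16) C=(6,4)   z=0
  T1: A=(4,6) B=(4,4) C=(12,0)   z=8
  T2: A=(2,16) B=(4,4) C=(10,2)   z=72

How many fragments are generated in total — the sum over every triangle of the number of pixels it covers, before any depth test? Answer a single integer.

T0:
  2·area = 24
  edge (6, 10)→(2, 16): d=(-4,6) inclusive
  edge (2, 16)→(6, 4): d=(4,-12) inclusive
  edge (6, 4)→(6, 10): d=(0,6) inclusive
    (3,0)@(7, 1): e=[30,0,-6] → .  [on edge]
    (2,3)@(5, 7): e=[18,0,6] → X  [on edge]
    (3,3)@(7, 7): e=[6,24,-6] → .
    (2,4)@(5, 9): e=[10,8,6] → X
    (3,4)@(7, 9): e=[-2,32,-6] → .
    (2,5)@(5, 11): e=[2,16,6] → X
    (3,5)@(7, 11): e=[-10,40,-6] → .
    (1,6)@(3, 13): e=[6,0,18] → X  [on edge]
    (2,6)@(5, 13): e=[-6,24,6] → .
    (1,7)@(3, 15): e=[-2,8,18] → .
  covered (4 px):
    . . . . . . .
    . . . . . . .
    . . . . . . .
    . . X . . . .
    . . X . . . .
    . . X . . . .
    . X . . . . .
    . . . . . . .
    . . . . . . .
T1:
  2·area = 16
  edge (4, 6)→(4, 4): d=(0,-2) inclusive
  edge (4, 4)→(12, 0): d=(8,-4) inclusive
  edge (12, 0)→(4, 6): d=(-8,6) inclusive
    (3,1)@(7, 3): e=[6,4,6] → X
    (4,1)@(9, 3): e=[10,12,-6] → .
    (2,2)@(5, 5): e=[2,12,2] → X
    (3,2)@(7, 5): e=[6,20,-10] → .
    (2,3)@(5, 7): e=[2,28,-14] → .
  covered (2 px):
    . . . . . . .
    . . . X . . .
    . . X . . . .
    . . . . . . .
    . . . . . . .
    . . . . . . .
    . . . . . . .
    . . . . . . .
    . . . . . . .
T2:
  2·area = 68
  edge (2, 16)→(4, 4): d=(2,-12) inclusive
  edge (4, 4)→(10, 2): d=(6,-2) inclusive
  edge (10, 2)→(2, 16): d=(-8,14) inclusive
    (6,0)@(13, 1): e=[102,0,-34] → .  [on edge]
    (3,1)@(7, 3): e=[34,0,34] → X  [on edge]
    (4,1)@(9, 3): e=[58,4,6] → X
    (5,1)@(11, 3): e=[82,8,-22] → .
    (0,2)@(1, 5): e=[-34,0,102] → .  [on edge]
    (2,2)@(5, 5): e=[14,8,46] → X
    (4,2)@(9, 5): e=[62,16,-10] → .
    (2,3)@(5, 7): e=[18,20,30] → X
    (4,3)@(9, 7): e=[66,28,-26] → .
    (2,4)@(5, 9): e=[22,32,14] → X
    (3,4)@(7, 9): e=[46,36,-14] → .
    (1,5)@(3, 11): e=[2,40,26] → X
  covered (9 px):
    . . . . . . .
    . . . X X . .
    . . X X . . .
    . . X X . . .
    . . X . . . .
    . X . . . . .
    . X . . . . .
    . . . . . . .
    . . . . . . .

Result: 15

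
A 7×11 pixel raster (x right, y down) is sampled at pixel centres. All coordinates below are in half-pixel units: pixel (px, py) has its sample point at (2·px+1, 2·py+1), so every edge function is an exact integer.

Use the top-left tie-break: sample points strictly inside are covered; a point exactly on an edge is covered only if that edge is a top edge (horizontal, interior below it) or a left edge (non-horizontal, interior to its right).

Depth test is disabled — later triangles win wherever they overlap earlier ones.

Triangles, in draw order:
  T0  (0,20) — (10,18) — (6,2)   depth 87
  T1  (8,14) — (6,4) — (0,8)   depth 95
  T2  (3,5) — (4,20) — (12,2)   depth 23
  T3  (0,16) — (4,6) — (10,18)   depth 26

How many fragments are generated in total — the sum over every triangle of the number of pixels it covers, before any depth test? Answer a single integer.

T0:
  2·area = 168  (B↔C swapped to make it positive)
  edge (0, 20)→(6, 2): d=(6,-18) top-left  bias=+0
  edge (6, 2)→(10, 18): d=(4,16) right/bottom  bias=-1
  edge (10, 18)→(0, 20): d=(-10,2) right/bottom  bias=-1
    (2,2)@(5, 5): e=[0,28,140] → █  [on edge]
    (3,2)@(7, 5): e=[36,-4,136] → ·
    (2,3)@(5, 7): e=[12,36,120] → █
    (3,3)@(7, 7): e=[48,4,116] → █
    (4,3)@(9, 7): e=[84,-28,112] → ·
    (2,4)@(5, 9): e=[24,44,100] → █
    (4,4)@(9, 9): e=[96,-20,92] → ·
    (1,5)@(3, 11): e=[0,84,84] → █  [on edge]
    (4,5)@(9, 11): e=[108,-12,72] → ·
    (1,6)@(3, 13): e=[12,92,64] → █
    (4,6)@(9, 13): e=[120,-4,52] → ·
    (1,7)@(3, 15): e=[24,100,44] → █
    (0,8)@(1, 17): e=[0,140,28] → █  [on edge]
    (2,9)@(5, 19): e=[84,84,0] → ·  [on edge]
  covered (22 px):
    · · · · · · ·
    · · · · · · ·
    · · █ · · · ·
    · · █ █ · · ·
    · · █ █ · · ·
    · █ █ █ · · ·
    · █ █ █ · · ·
    · █ █ █ █ · ·
    █ █ █ █ █ · ·
    █ █ · · · · ·
    · · · · · · ·
T1:
  2·area = 68  (B↔C swapped to make it positive)
  edge (8, 14)→(0, 8): d=(-8,-6) top-left  bias=+0
  edge (0, 8)→(6, 4): d=(6,-4) top-left  bias=+0
  edge (6, 4)→(8, 14): d=(2,10) right/bottom  bias=-1
    (2,2)@(5, 5): e=[54,2,12] → █
    (3,2)@(7, 5): e=[66,10,-8] → ·
    (1,3)@(3, 7): e=[26,6,36] → █
    (3,3)@(7, 7): e=[50,22,-4] → ·
    (1,4)@(3, 9): e=[10,18,40] → █
    (3,4)@(7, 9): e=[34,34,0] → ·  [on edge]
    (1,5)@(3, 11): e=[-6,30,44] → ·
    (2,5)@(5, 11): e=[6,38,24] → █
    (3,5)@(7, 11): e=[18,46,4] → █
    (4,5)@(9, 11): e=[30,54,-16] → ·
    (2,6)@(5, 13): e=[-10,50,28] → ·
    (3,6)@(7, 13): e=[2,58,8] → █
    (4,9)@(9, 19): e=[-34,102,0] → ·  [on edge]
  covered (8 px):
    · · · · · · ·
    · · · · · · ·
    · · █ · · · ·
    · █ █ · · · ·
    · █ █ · · · ·
    · · █ █ · · ·
    · · · █ · · ·
    · · · · · · ·
    · · · · · · ·
    · · · · · · ·
    · · · · · · ·
T2:
  2·area = 138  (B↔C swapped to make it positive)
  edge (3, 5)→(12, 2): d=(9,-3) top-left  bias=+0
  edge (12, 2)→(4, 20): d=(-8,18) right/bottom  bias=-1
  edge (4, 20)→(3, 5): d=(-1,-15) top-left  bias=+0
    (4,1)@(9, 3): e=[0,46,92] → █  [on edge]
    (5,1)@(11, 3): e=[6,10,122] → █
    (6,1)@(13, 3): e=[12,-26,152] → ·
    (1,2)@(3, 5): e=[0,138,0] → █  [on edge]
    (2,2)@(5, 5): e=[6,102,30] → █
    (3,2)@(7, 5): e=[12,66,60] → █
    (5,2)@(11, 5): e=[24,-6,120] → ·
    (1,3)@(3, 7): e=[18,122,-2] → ·
    (2,3)@(5, 7): e=[24,86,28] → █
    (5,3)@(11, 7): e=[42,-22,118] → ·
    (2,4)@(5, 9): e=[42,70,26] → █
    (4,4)@(9, 9): e=[54,-2,86] → ·
  covered (17 px):
    · · · · · · ·
    · · · · █ █ ·
    · █ █ █ █ · ·
    · · █ █ █ · ·
    · · █ █ · · ·
    · · █ █ · · ·
    · · █ █ · · ·
    · · █ · · · ·
    · · █ · · · ·
    · · · · · · ·
    · · · · · · ·
T3:
  2·area = 108
  edge (0, 16)→(4, 6): d=(4,-10) top-left  bias=+0
  edge (4, 6)→(10, 18): d=(6,12) right/bottom  bias=-1
  edge (10, 18)→(0, 16): d=(-10,-2) top-left  bias=+0
    (1,4)@(3, 9): e=[2,30,76] → █
    (2,4)@(5, 9): e=[22,6,80] → █
    (3,4)@(7, 9): e=[42,-18,84] → ·
    (1,5)@(3, 11): e=[10,42,56] → █
    (3,5)@(7, 11): e=[50,-6,64] → ·
    (1,6)@(3, 13): e=[18,54,36] → █
    (3,6)@(7, 13): e=[58,6,44] → █
    (4,6)@(9, 13): e=[78,-18,48] → ·
    (0,7)@(1, 15): e=[6,90,12] → █
    (4,7)@(9, 15): e=[86,-6,28] → ·
    (0,8)@(1, 17): e=[14,102,-8] → ·
    (1,8)@(3, 17): e=[34,78,-4] → ·
    (2,8)@(5, 17): e=[54,54,0] → █  [on edge]
  covered (14 px):
    · · · · · · ·
    · · · · · · ·
    · · · · · · ·
    · · · · · · ·
    · █ █ · · · ·
    · █ █ · · · ·
    · █ █ █ · · ·
    █ █ █ █ · · ·
    · · █ █ █ · ·
    · · · · · · ·
    · · · · · · ·

Answer: 61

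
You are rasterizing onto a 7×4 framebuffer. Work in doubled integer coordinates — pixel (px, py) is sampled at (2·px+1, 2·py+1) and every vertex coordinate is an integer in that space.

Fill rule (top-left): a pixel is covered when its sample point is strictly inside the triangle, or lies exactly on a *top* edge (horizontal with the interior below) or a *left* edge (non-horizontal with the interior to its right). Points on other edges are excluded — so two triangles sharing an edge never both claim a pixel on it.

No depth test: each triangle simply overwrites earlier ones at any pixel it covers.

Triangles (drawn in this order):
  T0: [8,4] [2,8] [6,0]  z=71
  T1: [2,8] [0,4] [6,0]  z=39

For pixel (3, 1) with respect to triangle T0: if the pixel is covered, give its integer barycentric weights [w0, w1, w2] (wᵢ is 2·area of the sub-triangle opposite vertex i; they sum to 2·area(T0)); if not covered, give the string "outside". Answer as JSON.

T0:
  2·area = 32
  edge (8, 4)→(2, 8): d=(-6,4) right/bottom  bias=-1
  edge (2, 8)→(6, 0): d=(4,-8) top-left  bias=+0
  edge (6, 0)→(8, 4): d=(2,4) right/bottom  bias=-1
    (2,1)@(5, 3): e=[18,4,10] → █
    (3,1)@(7, 3): e=[10,20,2] → █
    (4,1)@(9, 3): e=[2,36,-6] → ·
    (2,2)@(5, 5): e=[6,12,14] → █
    (3,2)@(7, 5): e=[-2,28,6] → ·
    (1,3)@(3, 7): e=[2,4,26] → █
    (2,3)@(5, 7): e=[-6,20,18] → ·
  covered (4 px):
    · · · · · · ·
    · · █ █ · · ·
    · · █ · · · ·
    · █ · · · · ·
T1:
  2·area = 32
  edge (2, 8)→(0, 4): d=(-2,-4) top-left  bias=+0
  edge (0, 4)→(6, 0): d=(6,-4) top-left  bias=+0
  edge (6, 0)→(2, 8): d=(-4,8) right/bottom  bias=-1
    (2,0)@(5, 1): e=[26,2,4] → █
    (3,0)@(7, 1): e=[34,10,-12] → ·
    (1,1)@(3, 3): e=[14,6,12] → █
    (2,1)@(5, 3): e=[22,14,-4] → ·
    (0,2)@(1, 5): e=[2,10,20] → █
    (2,2)@(5, 5): e=[18,26,-12] → ·
    (0,3)@(1, 7): e=[-2,22,12] → ·
    (1,3)@(3, 7): e=[6,30,-4] → ·
  covered (4 px):
    · · █ · · · ·
    · █ · · · · ·
    █ █ · · · · ·
    · · · · · · ·

Result: [20,2,10]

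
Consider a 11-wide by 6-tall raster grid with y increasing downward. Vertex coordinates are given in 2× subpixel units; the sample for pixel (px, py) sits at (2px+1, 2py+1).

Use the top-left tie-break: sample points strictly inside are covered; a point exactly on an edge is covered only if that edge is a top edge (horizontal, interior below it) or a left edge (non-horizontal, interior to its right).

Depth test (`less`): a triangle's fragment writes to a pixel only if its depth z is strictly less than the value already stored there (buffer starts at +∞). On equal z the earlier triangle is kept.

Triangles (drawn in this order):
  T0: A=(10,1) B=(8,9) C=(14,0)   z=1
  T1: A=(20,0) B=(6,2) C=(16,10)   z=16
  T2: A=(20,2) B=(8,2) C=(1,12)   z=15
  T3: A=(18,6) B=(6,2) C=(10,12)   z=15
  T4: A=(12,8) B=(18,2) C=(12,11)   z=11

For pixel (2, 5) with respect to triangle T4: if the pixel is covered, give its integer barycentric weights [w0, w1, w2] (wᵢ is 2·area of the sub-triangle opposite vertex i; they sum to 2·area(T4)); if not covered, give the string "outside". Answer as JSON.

T0:
  2·area = 30  (B↔C swapped to make it positive)
  edge (10, 1)→(14, 0): d=(4,-1) top-left  bias=+0
  edge (14, 0)→(8, 9): d=(-6,9) right/bottom  bias=-1
  edge (8, 9)→(10, 1): d=(2,-8) top-left  bias=+0
    (5,0)@(11, 1): e=[1,21,8] → █
    (6,0)@(13, 1): e=[3,3,24] → █
    (7,0)@(15, 1): e=[5,-15,40] → ·
    (5,1)@(11, 3): e=[9,9,12] → █
    (6,1)@(13, 3): e=[11,-9,28] → ·
    (4,2)@(9, 5): e=[15,15,0] → █  [on edge]
    (5,2)@(11, 5): e=[17,-3,16] → ·
    (4,3)@(9, 7): e=[23,3,4] → █
    (5,3)@(11, 7): e=[25,-15,20] → ·
    (4,4)@(9, 9): e=[31,-9,8] → ·
  covered (5 px):
    · · · · · █ █ · · · ·
    · · · · · █ · · · · ·
    · · · · █ · · · · · ·
    · · · · █ · · · · · ·
    · · · · · · · · · · ·
    · · · · · · · · · · ·
T1:
  2·area = 132  (B↔C swapped to make it positive)
  edge (20, 0)→(16, 10): d=(-4,10) right/bottom  bias=-1
  edge (16, 10)→(6, 2): d=(-10,-8) top-left  bias=+0
  edge (6, 2)→(20, 0): d=(14,-2) top-left  bias=+0
    (6,0)@(13, 1): e=[66,66,0] → █  [on edge]
    (7,0)@(15, 1): e=[46,82,4] → █
    (8,0)@(17, 1): e=[26,98,8] → █
    (9,0)@(19, 1): e=[6,114,12] → █
    (10,0)@(21, 1): e=[-14,130,16] → ·
    (4,1)@(9, 3): e=[98,14,20] → █
    (5,1)@(11, 3): e=[78,30,24] → █
    (9,1)@(19, 3): e=[-2,94,40] → ·
    (4,2)@(9, 5): e=[90,-6,48] → ·
    (5,2)@(11, 5): e=[70,10,52] → █
    (9,2)@(19, 5): e=[-10,74,68] → ·
    (5,3)@(11, 7): e=[62,-10,80] → ·
  covered (17 px):
    · · · · · · █ █ █ █ ·
    · · · · █ █ █ █ █ · ·
    · · · · · █ █ █ █ · ·
    · · · · · · █ █ █ · ·
    · · · · · · · █ · · ·
    · · · · · · · · · · ·
T2:
  2·area = 120  (B↔C swapped to make it positive)
  edge (20, 2)→(1, 12): d=(-19,10) right/bottom  bias=-1
  edge (1, 12)→(8, 2): d=(7,-10) top-left  bias=+0
  edge (8, 2)→(20, 2): d=(12,0) top-left  bias=+0
    (4,1)@(9, 3): e=[91,17,12] → █
    (5,1)@(11, 3): e=[71,37,12] → █
    (6,1)@(13, 3): e=[51,57,12] → █
    (7,1)@(15, 3): e=[31,77,12] → █
    (8,1)@(17, 3): e=[11,97,12] → █
    (9,1)@(19, 3): e=[-9,117,12] → ·
    (3,2)@(7, 5): e=[73,11,36] → █
    (7,2)@(15, 5): e=[-7,91,36] → ·
    (8,2)@(17, 5): e=[-27,111,36] → ·
    (2,3)@(5, 7): e=[55,5,60] → █
    (5,3)@(11, 7): e=[-5,65,60] → ·
    (6,3)@(13, 7): e=[-25,85,60] → ·
  covered (13 px):
    · · · · · · · · · · ·
    · · · · █ █ █ █ █ · ·
    · · · █ █ █ █ · · · ·
    · · █ █ █ · · · · · ·
    · · █ · · · · · · · ·
    · · · · · · · · · · ·
T3:
  2·area = 104  (B↔C swapped to make it positive)
  edge (18, 6)→(10, 12): d=(-8,6) right/bottom  bias=-1
  edge (10, 12)→(6, 2): d=(-4,-10) top-left  bias=+0
  edge (6, 2)→(18, 6): d=(12,4) right/bottom  bias=-1
    (1,0)@(3, 1): e=[130,-26,0] → ·  [on edge]
    (3,1)@(7, 3): e=[90,6,8] → █
    (4,1)@(9, 3): e=[78,26,0] → ·  [on edge]
    (3,2)@(7, 5): e=[74,-2,32] → ·
    (4,2)@(9, 5): e=[62,18,24] → █
    (5,2)@(11, 5): e=[50,38,16] → █
    (6,2)@(13, 5): e=[38,58,8] → █
    (7,2)@(15, 5): e=[26,78,0] → ·  [on edge]
    (4,3)@(9, 7): e=[46,10,48] → █
    (7,3)@(15, 7): e=[10,70,24] → █
    (8,3)@(17, 7): e=[-2,90,16] → ·
    (10,3)@(21, 7): e=[-26,130,0] → ·  [on edge]
  covered (12 px):
    · · · · · · · · · · ·
    · · · █ · · · · · · ·
    · · · · █ █ █ · · · ·
    · · · · █ █ █ █ · · ·
    · · · · █ █ █ · · · ·
    · · · · · █ · · · · ·
T4:
  2·area = 18
  edge (12, 8)→(18, 2): d=(6,-6) top-left  bias=+0
  edge (18, 2)→(12, 11): d=(-6,9) right/bottom  bias=-1
  edge (12, 11)→(12, 8): d=(0,-3) top-left  bias=+0
    (9,0)@(19, 1): e=[0,-3,21] → ·  [on edge]
    (8,1)@(17, 3): e=[0,3,15] → █  [on edge]
    (9,1)@(19, 3): e=[12,-15,21] → ·
    (7,2)@(15, 5): e=[0,9,9] → █  [on edge]
    (8,2)@(17, 5): e=[12,-9,15] → ·
    (6,3)@(13, 7): e=[0,15,3] → █  [on edge]
    (7,3)@(15, 7): e=[12,-3,9] → ·
    (5,4)@(11, 9): e=[0,21,-3] → ·  [on edge]
    (6,4)@(13, 9): e=[12,3,3] → █
    (7,4)@(15, 9): e=[24,-15,9] → ·
    (4,5)@(9, 11): e=[0,27,-9] → ·  [on edge]
    (6,5)@(13, 11): e=[24,-9,3] → ·
  covered (4 px):
    · · · · · · · · · · ·
    · · · · · · · · █ · ·
    · · · · · · · █ · · ·
    · · · · · · █ · · · ·
    · · · · · · █ · · · ·
    · · · · · · · · · · ·

Answer: "outside"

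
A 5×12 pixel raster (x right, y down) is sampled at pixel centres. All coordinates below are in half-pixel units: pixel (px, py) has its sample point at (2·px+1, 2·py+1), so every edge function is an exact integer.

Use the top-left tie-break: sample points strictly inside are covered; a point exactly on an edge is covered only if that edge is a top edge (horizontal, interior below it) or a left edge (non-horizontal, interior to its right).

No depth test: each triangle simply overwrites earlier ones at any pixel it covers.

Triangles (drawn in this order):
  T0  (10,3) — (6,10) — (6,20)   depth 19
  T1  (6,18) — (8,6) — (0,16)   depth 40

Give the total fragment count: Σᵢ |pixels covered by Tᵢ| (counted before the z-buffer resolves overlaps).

T0:
  2·area = 40  (B↔C swapped to make it positive)
  edge (10, 3)→(6, 20): d=(-4,17) right/bottom  bias=-1
  edge (6, 20)→(6, 10): d=(0,-10) top-left  bias=+0
  edge (6, 10)→(10, 3): d=(4,-7) top-left  bias=+0
    (4,2)@(9, 5): e=[9,30,1] → X
    (4,3)@(9, 7): e=[1,30,9] → X
    (3,4)@(7, 9): e=[27,10,3] → X
    (4,4)@(9, 9): e=[-7,30,17] → .
    (3,5)@(7, 11): e=[19,10,11] → X
    (4,5)@(9, 11): e=[-15,30,25] → .
    (3,6)@(7, 13): e=[11,10,19] → X
    (4,6)@(9, 13): e=[-23,30,33] → .
    (3,7)@(7, 15): e=[3,10,27] → X
    (4,7)@(9, 15): e=[-31,30,41] → .
    (3,8)@(7, 17): e=[-5,10,35] → .
  covered (6 px):
    . . . . .
    . . . . .
    . . . . X
    . . . . X
    . . . X .
    . . . X .
    . . . X .
    . . . X .
    . . . . .
    . . . . .
    . . . . .
    . . . . .
T1:
  2·area = 76  (B↔C swapped to make it positive)
  edge (6, 18)→(0, 16): d=(-6,-2) top-left  bias=+0
  edge (0, 16)→(8, 6): d=(8,-10) top-left  bias=+0
  edge (8, 6)→(6, 18): d=(-2,12) right/bottom  bias=-1
    (3,4)@(7, 9): e=[56,14,6] → X
    (4,4)@(9, 9): e=[60,34,-18] → .
    (2,5)@(5, 11): e=[40,10,26] → X
    (4,5)@(9, 11): e=[48,50,-22] → .
    (1,6)@(3, 13): e=[24,6,46] → X
    (3,6)@(7, 13): e=[32,46,-2] → .
    (0,7)@(1, 15): e=[8,2,66] → X
    (3,7)@(7, 15): e=[20,62,-6] → .
    (0,8)@(1, 17): e=[-4,18,62] → .
    (1,8)@(3, 17): e=[0,38,38] → X  [on edge]
    (3,8)@(7, 17): e=[8,78,-10] → .
    (1,9)@(3, 19): e=[-12,54,34] → .
    (4,9)@(9, 19): e=[0,114,-38] → .  [on edge]
  covered (10 px):
    . . . . .
    . . . . .
    . . . . .
    . . . . .
    . . . X .
    . . X X .
    . X X . .
    X X X . .
    . X X . .
    . . . . .
    . . . . .
    . . . . .

Answer: 16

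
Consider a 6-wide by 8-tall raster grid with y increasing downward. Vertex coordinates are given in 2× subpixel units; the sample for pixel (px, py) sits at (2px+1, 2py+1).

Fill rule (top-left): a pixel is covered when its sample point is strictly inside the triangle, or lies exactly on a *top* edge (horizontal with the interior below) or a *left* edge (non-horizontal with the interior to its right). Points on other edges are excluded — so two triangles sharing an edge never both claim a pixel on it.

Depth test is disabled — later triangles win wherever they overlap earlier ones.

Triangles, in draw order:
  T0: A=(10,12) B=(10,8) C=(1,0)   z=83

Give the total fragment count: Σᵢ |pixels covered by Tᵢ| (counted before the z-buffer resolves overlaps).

T0:
  2·area = 36  (B↔C swapped to make it positive)
  edge (10, 12)→(1, 0): d=(-9,-12) top-left  bias=+0
  edge (1, 0)→(10, 8): d=(9,8) right/bottom  bias=-1
  edge (10, 8)→(10, 12): d=(0,4) right/bottom  bias=-1
    (2,2)@(5, 5): e=[3,13,20] → X
    (3,2)@(7, 5): e=[27,-3,12] → .
    (2,3)@(5, 7): e=[-15,31,20] → .
    (3,3)@(7, 7): e=[9,15,12] → X
    (4,3)@(9, 7): e=[33,-1,4] → .
    (3,4)@(7, 9): e=[-9,33,12] → .
    (4,4)@(9, 9): e=[15,17,4] → X
    (5,4)@(11, 9): e=[39,1,-4] → .
    (4,5)@(9, 11): e=[-3,35,4] → .
  covered (3 px):
    . . . . . .
    . . . . . .
    . . X . . .
    . . . X . .
    . . . . X .
    . . . . . .
    . . . . . .
    . . . . . .

Final: 3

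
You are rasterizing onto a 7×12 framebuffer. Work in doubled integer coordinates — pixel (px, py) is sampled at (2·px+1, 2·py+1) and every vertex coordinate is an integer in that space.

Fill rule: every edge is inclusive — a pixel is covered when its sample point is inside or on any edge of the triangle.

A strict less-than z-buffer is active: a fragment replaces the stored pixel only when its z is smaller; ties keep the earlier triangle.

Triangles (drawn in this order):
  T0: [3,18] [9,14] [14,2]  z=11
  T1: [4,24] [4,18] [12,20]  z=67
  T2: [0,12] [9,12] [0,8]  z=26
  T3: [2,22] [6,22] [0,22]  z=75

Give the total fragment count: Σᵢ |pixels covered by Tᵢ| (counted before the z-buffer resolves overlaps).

T0:
  2·area = 52  (B↔C swapped to make it positive)
  edge (3, 18)→(14, 2): d=(11,-16) inclusive
  edge (14, 2)→(9, 14): d=(-5,12) inclusive
  edge (9, 14)→(3, 18): d=(-6,4) inclusive
    (5,3)@(11, 7): e=[7,11,34] → █
    (6,3)@(13, 7): e=[39,-13,26] → ·
    (5,4)@(11, 9): e=[29,1,22] → █
    (6,4)@(13, 9): e=[61,-23,14] → ·
    (4,5)@(9, 11): e=[19,15,18] → █
    (5,5)@(11, 11): e=[51,-9,10] → ·
    (3,6)@(7, 13): e=[9,29,14] → █
    (5,6)@(11, 13): e=[73,-19,-2] → ·
    (3,7)@(7, 15): e=[31,19,2] → █
    (4,7)@(9, 15): e=[63,-5,-6] → ·
    (3,8)@(7, 17): e=[53,9,-10] → ·
  covered (6 px):
    · · · · · · ·
    · · · · · · ·
    · · · · · · ·
    · · · · · █ ·
    · · · · · █ ·
    · · · · █ · ·
    · · · █ █ · ·
    · · · █ · · ·
    · · · · · · ·
    · · · · · · ·
    · · · · · · ·
    · · · · · · ·
T1:
  2·area = 48
  edge (4, 24)→(4, 18): d=(0,-6) inclusive
  edge (4, 18)→(12, 20): d=(8,2) inclusive
  edge (12, 20)→(4, 24): d=(-8,4) inclusive
    (2,9)@(5, 19): e=[6,6,36] → █
    (3,9)@(7, 19): e=[18,2,28] → █
    (4,9)@(9, 19): e=[30,-2,20] → ·
    (2,10)@(5, 21): e=[6,22,20] → █
    (4,10)@(9, 21): e=[30,14,4] → █
    (5,10)@(11, 21): e=[42,10,-4] → ·
    (2,11)@(5, 23): e=[6,38,4] → █
    (3,11)@(7, 23): e=[18,34,-4] → ·
    (4,11)@(9, 23): e=[30,30,-12] → ·
  covered (6 px):
    · · · · · · ·
    · · · · · · ·
    · · · · · · ·
    · · · · · · ·
    · · · · · · ·
    · · · · · · ·
    · · · · · · ·
    · · · · · · ·
    · · · · · · ·
    · · █ █ · · ·
    · · █ █ █ · ·
    · · █ · · · ·
T2:
  2·area = 36  (B↔C swapped to make it positive)
  edge (0, 12)→(0, 8): d=(0,-4) inclusive
  edge (0, 8)→(9, 12): d=(9,4) inclusive
  edge (9, 12)→(0, 12): d=(-9,0) inclusive
    (0,4)@(1, 9): e=[4,5,27] → █
    (1,4)@(3, 9): e=[12,-3,27] → ·
    (0,5)@(1, 11): e=[4,23,9] → █
    (1,5)@(3, 11): e=[12,15,9] → █
    (2,5)@(5, 11): e=[20,7,9] → █
    (3,5)@(7, 11): e=[28,-1,9] → ·
    (0,6)@(1, 13): e=[4,41,-9] → ·
    (1,6)@(3, 13): e=[12,33,-9] → ·
    (2,6)@(5, 13): e=[20,25,-9] → ·
  covered (4 px):
    · · · · · · ·
    · · · · · · ·
    · · · · · · ·
    · · · · · · ·
    █ · · · · · ·
    █ █ █ · · · ·
    · · · · · · ·
    · · · · · · ·
    · · · · · · ·
    · · · · · · ·
    · · · · · · ·
    · · · · · · ·
T3:
  degenerate (2·area = 0) — covers nothing

Result: 16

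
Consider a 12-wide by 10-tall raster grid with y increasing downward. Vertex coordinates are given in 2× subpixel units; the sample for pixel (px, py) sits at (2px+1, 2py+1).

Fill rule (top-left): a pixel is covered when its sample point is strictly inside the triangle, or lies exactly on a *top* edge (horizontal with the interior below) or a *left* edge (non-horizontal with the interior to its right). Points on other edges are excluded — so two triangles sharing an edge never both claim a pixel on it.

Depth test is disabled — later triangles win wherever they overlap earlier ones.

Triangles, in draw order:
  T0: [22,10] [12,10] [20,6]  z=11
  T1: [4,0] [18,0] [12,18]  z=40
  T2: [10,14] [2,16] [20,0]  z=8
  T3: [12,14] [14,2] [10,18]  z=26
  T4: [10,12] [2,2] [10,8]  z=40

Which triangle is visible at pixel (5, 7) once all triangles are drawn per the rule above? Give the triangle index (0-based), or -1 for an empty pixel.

T0:
  2·area = 40
  edge (22, 10)→(12, 10): d=(-10,0) right/bottom  bias=-1
  edge (12, 10)→(20, 6): d=(8,-4) top-left  bias=+0
  edge (20, 6)→(22, 10): d=(2,4) right/bottom  bias=-1
    (9,3)@(19, 7): e=[30,4,6] → #
    (10,3)@(21, 7): e=[30,12,-2] → ·
    (7,4)@(15, 9): e=[10,4,26] → #
    (8,4)@(17, 9): e=[10,12,18] → #
    (10,4)@(21, 9): e=[10,28,2] → #
    (11,4)@(23, 9): e=[10,36,-6] → ·
    (7,5)@(15, 11): e=[-10,20,30] → ·
    (8,5)@(17, 11): e=[-10,28,22] → ·
    (9,5)@(19, 11): e=[-10,36,14] → ·
    (10,5)@(21, 11): e=[-10,44,6] → ·
  covered (5 px):
    · · · · · · · · · · · ·
    · · · · · · · · · · · ·
    · · · · · · · · · · · ·
    · · · · · · · · · # · ·
    · · · · · · · # # # # ·
    · · · · · · · · · · · ·
    · · · · · · · · · · · ·
    · · · · · · · · · · · ·
    · · · · · · · · · · · ·
    · · · · · · · · · · · ·
T1:
  2·area = 252
  edge (4, 0)→(18, 0): d=(14,0) top-left  bias=+0
  edge (18, 0)→(12, 18): d=(-6,18) right/bottom  bias=-1
  edge (12, 18)→(4, 0): d=(-8,-18) top-left  bias=+0
    (2,0)@(5, 1): e=[14,228,10] → #
    (3,0)@(7, 1): e=[14,192,46] → #
    (4,0)@(9, 1): e=[14,156,82] → #
    (5,0)@(11, 1): e=[14,120,118] → #
    (6,0)@(13, 1): e=[14,84,154] → #
    (7,0)@(15, 1): e=[14,48,190] → #
    (8,0)@(17, 1): e=[14,12,226] → #
    (9,0)@(19, 1): e=[14,-24,262] → ·
    (2,1)@(5, 3): e=[42,216,-6] → ·
    (3,1)@(7, 3): e=[42,180,30] → #
    (8,1)@(17, 3): e=[42,0,210] → ·  [on edge]
    (3,2)@(7, 5): e=[70,168,14] → #
    (7,4)@(15, 9): e=[126,0,126] → ·  [on edge]
    (6,7)@(13, 15): e=[210,0,42] → ·  [on edge]
  covered (30 px):
    · · # # # # # # # · · ·
    · · · # # # # # · · · ·
    · · · # # # # # · · · ·
    · · · · # # # # · · · ·
    · · · · # # # · · · · ·
    · · · · # # # · · · · ·
    · · · · · # # · · · · ·
    · · · · · # · · · · · ·
    · · · · · · · · · · · ·
    · · · · · · · · · · · ·
T2:
  2·area = 92
  edge (10, 14)→(2, 16): d=(-8,2) right/bottom  bias=-1
  edge (2, 16)→(20, 0): d=(18,-16) top-left  bias=+0
  edge (20, 0)→(10, 14): d=(-10,14) right/bottom  bias=-1
    (9,0)@(19, 1): e=[86,2,4] → #
    (10,0)@(21, 1): e=[82,34,-24] → ·
    (8,1)@(17, 3): e=[74,6,12] → #
    (9,1)@(19, 3): e=[70,38,-16] → ·
    (7,2)@(15, 5): e=[62,10,20] → #
    (8,2)@(17, 5): e=[58,42,-8] → ·
    (6,3)@(13, 7): e=[50,14,28] → #
    (7,3)@(15, 7): e=[46,46,0] → ·  [on edge]
    (5,4)@(11, 9): e=[38,18,36] → #
    (7,4)@(15, 9): e=[30,82,-20] → ·
    (4,5)@(9, 11): e=[26,22,44] → #
    (6,5)@(13, 11): e=[18,86,-12] → ·
  covered (11 px):
    · · · · · · · · · # · ·
    · · · · · · · · # · · ·
    · · · · · · · # · · · ·
    · · · · · · # · · · · ·
    · · · · · # # · · · · ·
    · · · · # # · · · · · ·
    · · · # # · · · · · · ·
    · · # · · · · · · · · ·
    · · · · · · · · · · · ·
    · · · · · · · · · · · ·
T3:
  2·area = 16  (B↔C swapped to make it positive)
  edge (12, 14)→(10, 18): d=(-2,4) right/bottom  bias=-1
  edge (10, 18)→(14, 2): d=(4,-16) top-left  bias=+0
  edge (14, 2)→(12, 14): d=(-2,12) right/bottom  bias=-1
    (6,3)@(13, 7): e=[10,4,2] → #
    (7,3)@(15, 7): e=[2,36,-22] → ·
    (6,4)@(13, 9): e=[6,12,-2] → ·
    (5,7)@(11, 15): e=[2,4,10] → #
    (6,7)@(13, 15): e=[-6,36,-14] → ·
    (5,8)@(11, 17): e=[-2,12,6] → ·
  covered (2 px):
    · · · · · · · · · · · ·
    · · · · · · · · · · · ·
    · · · · · · · · · · · ·
    · · · · · · # · · · · ·
    · · · · · · · · · · · ·
    · · · · · · · · · · · ·
    · · · · · · · · · · · ·
    · · · · · # · · · · · ·
    · · · · · · · · · · · ·
    · · · · · · · · · · · ·
T4:
  2·area = 32
  edge (10, 12)→(2, 2): d=(-8,-10) top-left  bias=+0
  edge (2, 2)→(10, 8): d=(8,6) right/bottom  bias=-1
  edge (10, 8)→(10, 12): d=(0,4) right/bottom  bias=-1
    (1,1)@(3, 3): e=[2,2,28] → #
    (2,1)@(5, 3): e=[22,-10,20] → ·
    (1,2)@(3, 5): e=[-14,18,28] → ·
    (2,2)@(5, 5): e=[6,6,20] → #
    (3,2)@(7, 5): e=[26,-6,12] → ·
    (2,3)@(5, 7): e=[-10,22,20] → ·
    (3,3)@(7, 7): e=[10,10,12] → #
    (4,3)@(9, 7): e=[30,-2,4] → ·
    (3,4)@(7, 9): e=[-6,26,12] → ·
    (4,4)@(9, 9): e=[14,14,4] → #
    (5,4)@(11, 9): e=[34,2,-4] → ·
    (4,5)@(9, 11): e=[-2,30,4] → ·
  covered (4 px):
    · · · · · · · · · · · ·
    · # · · · · · · · · · ·
    · · # · · · · · · · · ·
    · · · # · · · · · · · ·
    · · · · # · · · · · · ·
    · · · · · · · · · · · ·
    · · · · · · · · · · · ·
    · · · · · · · · · · · ·
    · · · · · · · · · · · ·
    · · · · · · · · · · · ·

Z-buffer (winner per pixel, '.' = empty):
  . . 1 1 1 1 1 1 1 2 . .
  . 4 . 1 1 1 1 1 2 . . .
  . . 4 1 1 1 1 2 . . . .
  . . . 4 1 1 3 1 . 0 . .
  . . . . 4 2 2 0 0 0 0 .
  . . . . 2 2 1 . . . . .
  . . . 2 2 1 1 . . . . .
  . . 2 . . 3 . . . . . .
  . . . . . . . . . . . .
  . . . . . . . . . . . .

Final: 3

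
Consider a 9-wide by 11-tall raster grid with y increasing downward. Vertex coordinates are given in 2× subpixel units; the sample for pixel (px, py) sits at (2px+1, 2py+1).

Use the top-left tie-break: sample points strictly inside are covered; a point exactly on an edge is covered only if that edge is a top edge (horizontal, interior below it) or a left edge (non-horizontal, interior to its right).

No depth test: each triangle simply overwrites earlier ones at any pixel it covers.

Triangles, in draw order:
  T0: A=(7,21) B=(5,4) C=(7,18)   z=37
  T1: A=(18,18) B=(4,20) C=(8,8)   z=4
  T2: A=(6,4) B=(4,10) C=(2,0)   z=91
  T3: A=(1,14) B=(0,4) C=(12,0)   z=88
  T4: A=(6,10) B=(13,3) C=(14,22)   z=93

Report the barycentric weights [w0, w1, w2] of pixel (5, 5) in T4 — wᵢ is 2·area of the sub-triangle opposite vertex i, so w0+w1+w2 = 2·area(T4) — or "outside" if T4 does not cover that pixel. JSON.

T0:
  2·area = 6
  edge (7, 21)→(5, 4): d=(-2,-17) top-left  bias=+0
  edge (5, 4)→(7, 18): d=(2,14) right/bottom  bias=-1
  edge (7, 18)→(7, 21): d=(0,3) right/bottom  bias=-1
    (3,0)@(7, 1): e=[40,-34,0] → .  [on edge]
    (3,1)@(7, 3): e=[36,-30,0] → .  [on edge]
    (3,2)@(7, 5): e=[32,-26,0] → .  [on edge]
    (3,3)@(7, 7): e=[28,-22,0] → .  [on edge]
    (3,4)@(7, 9): e=[24,-18,0] → .  [on edge]
    (3,5)@(7, 11): e=[20,-14,0] → .  [on edge]
    (3,6)@(7, 13): e=[16,-10,0] → .  [on edge]
    (3,7)@(7, 15): e=[12,-6,0] → .  [on edge]
    (3,8)@(7, 17): e=[8,-2,0] → .  [on edge]
    (3,9)@(7, 19): e=[4,2,0] → .  [on edge]
    (3,10)@(7, 21): e=[0,6,0] → .  [on edge]
  covered (0 px):
    . . . . . . . . .
    . . . . . . . . .
    . . . . . . . . .
    . . . . . . . . .
    . . . . . . . . .
    . . . . . . . . .
    . . . . . . . . .
    . . . . . . . . .
    . . . . . . . . .
    . . . . . . . . .
    . . . . . . . . .
T1:
  2·area = 160
  edge (18, 18)→(4, 20): d=(-14,2) right/bottom  bias=-1
  edge (4, 20)→(8, 8): d=(4,-12) top-left  bias=+0
  edge (8, 8)→(18, 18): d=(10,10) right/bottom  bias=-1
    (0,0)@(1, 1): e=[272,-112,0] → .  [on edge]
    (1,1)@(3, 3): e=[240,-80,0] → .  [on edge]
    (2,2)@(5, 5): e=[208,-48,0] → .  [on edge]
    (4,2)@(9, 5): e=[200,0,-40] → .  [on edge]
    (3,3)@(7, 7): e=[176,-16,0] → .  [on edge]
    (4,4)@(9, 9): e=[144,16,0] → .  [on edge]
    (3,5)@(7, 11): e=[120,0,40] → X  [on edge]
    (4,5)@(9, 11): e=[116,24,20] → X
    (5,5)@(11, 11): e=[112,48,0] → .  [on edge]
    (3,6)@(7, 13): e=[92,8,60] → X
    (5,6)@(11, 13): e=[84,56,20] → X
    (6,6)@(13, 13): e=[80,80,0] → .  [on edge]
    (7,7)@(15, 15): e=[48,112,0] → .  [on edge]
    (2,8)@(5, 17): e=[40,0,120] → X  [on edge]
    (8,8)@(17, 17): e=[16,144,0] → .  [on edge]
    (5,9)@(11, 19): e=[0,80,80] → .  [on edge]
  covered (18 px):
    . . . . . . . . .
    . . . . . . . . .
    . . . . . . . . .
    . . . . . . . . .
    . . . . . . . . .
    . . . X X . . . .
    . . . X X X . . .
    . . . X X X X . .
    . . X X X X X X .
    . . X X X . . . .
    . . . . . . . . .
T2:
  2·area = 32
  edge (6, 4)→(4, 10): d=(-2,6) right/bottom  bias=-1
  edge (4, 10)→(2, 0): d=(-2,-10) top-left  bias=+0
  edge (2, 0)→(6, 4): d=(4,4) right/bottom  bias=-1
    (1,0)@(3, 1): e=[24,8,0] → .  [on edge]
    (3,0)@(7, 1): e=[0,48,-16] → .  [on edge]
    (1,1)@(3, 3): e=[20,4,8] → X
    (2,1)@(5, 3): e=[8,24,0] → .  [on edge]
    (1,2)@(3, 5): e=[16,0,16] → X  [on edge]
    (2,2)@(5, 5): e=[4,20,8] → X
    (3,2)@(7, 5): e=[-8,40,0] → .  [on edge]
    (1,3)@(3, 7): e=[12,-4,24] → .
    (2,3)@(5, 7): e=[0,16,16] → .  [on edge]
    (4,3)@(9, 7): e=[-24,56,0] → .  [on edge]
    (5,4)@(11, 9): e=[-40,72,0] → .  [on edge]
    (6,5)@(13, 11): e=[-56,88,0] → .  [on edge]
    (1,6)@(3, 13): e=[0,-16,48] → .  [on edge]
    (7,6)@(15, 13): e=[-72,104,0] → .  [on edge]
    (2,7)@(5, 15): e=[-16,0,48] → .  [on edge]
    (8,7)@(17, 15): e=[-88,120,0] → .  [on edge]
    (0,9)@(1, 19): e=[0,-48,80] → .  [on edge]
  covered (3 px):
    . . . . . . . . .
    . X . . . . . . .
    . X X . . . . . .
    . . . . . . . . .
    . . . . . . . . .
    . . . . . . . . .
    . . . . . . . . .
    . . . . . . . . .
    . . . . . . . . .
    . . . . . . . . .
    . . . . . . . . .
T3:
  2·area = 124
  edge (1, 14)→(0, 4): d=(-1,-10) top-left  bias=+0
  edge (0, 4)→(12, 0): d=(12,-4) top-left  bias=+0
  edge (12, 0)→(1, 14): d=(-11,14) right/bottom  bias=-1
    (4,0)@(9, 1): e=[93,0,31] → X  [on edge]
    (5,0)@(11, 1): e=[113,8,3] → X
    (6,0)@(13, 1): e=[133,16,-25] → .
    (1,1)@(3, 3): e=[31,0,93] → X  [on edge]
    (2,1)@(5, 3): e=[51,8,65] → X
    (3,1)@(7, 3): e=[71,16,37] → X
    (5,1)@(11, 3): e=[111,32,-19] → .
    (0,2)@(1, 5): e=[9,16,99] → X
    (4,2)@(9, 5): e=[89,48,-13] → .
    (0,3)@(1, 7): e=[7,40,77] → X
    (3,3)@(7, 7): e=[67,64,-7] → .
    (0,4)@(1, 9): e=[5,64,55] → X
  covered (18 px):
    . . . . X X . . .
    . X X X X . . . .
    X X X X . . . . .
    X X X . . . . . .
    X X . . . . . . .
    X X . . . . . . .
    X . . . . . . . .
    . . . . . . . . .
    . . . . . . . . .
    . . . . . . . . .
    . . . . . . . . .
T4:
  2·area = 140
  edge (6, 10)→(13, 3): d=(7,-7) top-left  bias=+0
  edge (13, 3)→(14, 22): d=(1,19) right/bottom  bias=-1
  edge (14, 22)→(6, 10): d=(-8,-12) top-left  bias=+0
    (7,0)@(15, 1): e=[0,-40,180] → .  [on edge]
    (6,1)@(13, 3): e=[0,0,140] → .  [on edge]
    (5,2)@(11, 5): e=[0,40,100] → X  [on edge]
    (6,2)@(13, 5): e=[14,2,124] → X
    (7,2)@(15, 5): e=[28,-36,148] → .
    (4,3)@(9, 7): e=[0,80,60] → X  [on edge]
    (7,3)@(15, 7): e=[42,-34,132] → .
    (3,4)@(7, 9): e=[0,120,20] → X  [on edge]
    (7,4)@(15, 9): e=[56,-32,116] → .
    (2,5)@(5, 11): e=[0,160,-20] → .  [on edge]
    (3,5)@(7, 11): e=[14,122,4] → X
    (7,5)@(15, 11): e=[70,-30,100] → .
    (1,6)@(3, 13): e=[0,200,-60] → .  [on edge]
    (0,7)@(1, 15): e=[0,240,-100] → .  [on edge]
  covered (21 px):
    . . . . . . . . .
    . . . . . . . . .
    . . . . . X X . .
    . . . . X X X . .
    . . . X X X X . .
    . . . X X X X . .
    . . . . X X X . .
    . . . . . X X . .
    . . . . . X X . .
    . . . . . . X . .
    . . . . . . . . .

Result: [46,52,42]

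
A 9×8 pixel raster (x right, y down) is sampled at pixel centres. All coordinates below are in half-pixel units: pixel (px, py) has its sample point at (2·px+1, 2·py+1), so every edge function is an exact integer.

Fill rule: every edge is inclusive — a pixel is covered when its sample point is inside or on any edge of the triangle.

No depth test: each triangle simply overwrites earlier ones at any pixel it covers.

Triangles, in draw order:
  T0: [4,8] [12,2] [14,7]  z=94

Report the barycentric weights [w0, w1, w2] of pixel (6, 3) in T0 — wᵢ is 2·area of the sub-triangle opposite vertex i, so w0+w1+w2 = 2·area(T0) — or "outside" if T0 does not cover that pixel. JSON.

T0:
  2·area = 52
  edge (4, 8)→(12, 2): d=(8,-6) inclusive
  edge (12, 2)→(14, 7): d=(2,5) inclusive
  edge (14, 7)→(4, 8): d=(-10,1) inclusive
    (5,1)@(11, 3): e=[2,7,43] → #
    (6,1)@(13, 3): e=[14,-3,41] → ·
    (4,2)@(9, 5): e=[6,21,25] → #
    (6,2)@(13, 5): e=[30,1,21] → #
    (7,2)@(15, 5): e=[42,-9,19] → ·
    (3,3)@(7, 7): e=[10,35,7] → #
    (7,3)@(15, 7): e=[58,-5,-1] → ·
    (3,4)@(7, 9): e=[26,39,-13] → ·
    (4,4)@(9, 9): e=[38,29,-15] → ·
    (5,4)@(11, 9): e=[50,19,-17] → ·
    (6,4)@(13, 9): e=[62,9,-19] → ·
  covered (8 px):
    · · · · · · · · ·
    · · · · · # · · ·
    · · · · # # # · ·
    · · · # # # # · ·
    · · · · · · · · ·
    · · · · · · · · ·
    · · · · · · · · ·
    · · · · · · · · ·

Final: [5,1,46]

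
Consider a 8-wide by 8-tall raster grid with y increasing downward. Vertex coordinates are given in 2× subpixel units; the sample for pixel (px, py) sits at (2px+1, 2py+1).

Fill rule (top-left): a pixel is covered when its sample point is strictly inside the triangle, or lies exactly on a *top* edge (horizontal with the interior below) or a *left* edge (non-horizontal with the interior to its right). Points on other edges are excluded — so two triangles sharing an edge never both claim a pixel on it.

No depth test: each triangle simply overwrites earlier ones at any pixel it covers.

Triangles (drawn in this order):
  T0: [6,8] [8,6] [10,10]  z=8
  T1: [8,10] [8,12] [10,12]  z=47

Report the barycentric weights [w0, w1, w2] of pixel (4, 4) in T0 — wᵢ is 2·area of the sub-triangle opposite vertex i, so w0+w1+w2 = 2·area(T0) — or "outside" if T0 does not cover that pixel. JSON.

T0:
  2·area = 12
  edge (6, 8)→(8, 6): d=(2,-2) top-left  bias=+0
  edge (8, 6)→(10, 10): d=(2,4) right/bottom  bias=-1
  edge (10, 10)→(6, 8): d=(-4,-2) top-left  bias=+0
    (6,0)@(13, 1): e=[0,-30,42] → ·  [on edge]
    (5,1)@(11, 3): e=[0,-18,30] → ·  [on edge]
    (4,2)@(9, 5): e=[0,-6,18] → ·  [on edge]
    (3,3)@(7, 7): e=[0,6,6] → █  [on edge]
    (4,3)@(9, 7): e=[4,-2,10] → ·
    (2,4)@(5, 9): e=[0,18,-6] → ·  [on edge]
    (3,4)@(7, 9): e=[4,10,-2] → ·
    (4,4)@(9, 9): e=[8,2,2] → █
    (5,4)@(11, 9): e=[12,-6,6] → ·
    (1,5)@(3, 11): e=[0,30,-18] → ·  [on edge]
    (4,5)@(9, 11): e=[12,6,-6] → ·
    (0,6)@(1, 13): e=[0,42,-30] → ·  [on edge]
  covered (2 px):
    · · · · · · · ·
    · · · · · · · ·
    · · · · · · · ·
    · · · █ · · · ·
    · · · · █ · · ·
    · · · · · · · ·
    · · · · · · · ·
    · · · · · · · ·
T1:
  2·area = 4  (B↔C swapped to make it positive)
  edge (8, 10)→(10, 12): d=(2,2) right/bottom  bias=-1
  edge (10, 12)→(8, 12): d=(-2,0) right/bottom  bias=-1
  edge (8, 12)→(8, 10): d=(0,-2) top-left  bias=+0
    (0,1)@(1, 3): e=[0,18,-14] → ·  [on edge]
    (1,2)@(3, 5): e=[0,14,-10] → ·  [on edge]
    (2,3)@(5, 7): e=[0,10,-6] → ·  [on edge]
    (3,4)@(7, 9): e=[0,6,-2] → ·  [on edge]
    (4,5)@(9, 11): e=[0,2,2] → ·  [on edge]
    (5,6)@(11, 13): e=[0,-2,6] → ·  [on edge]
    (6,7)@(13, 15): e=[0,-6,10] → ·  [on edge]
  covered (0 px):
    · · · · · · · ·
    · · · · · · · ·
    · · · · · · · ·
    · · · · · · · ·
    · · · · · · · ·
    · · · · · · · ·
    · · · · · · · ·
    · · · · · · · ·

Answer: [2,2,8]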